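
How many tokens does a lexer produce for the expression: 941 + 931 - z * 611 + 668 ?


Scanning '941 + 931 - z * 611 + 668'
Token 1: '941' -> integer_literal
Token 2: '+' -> operator
Token 3: '931' -> integer_literal
Token 4: '-' -> operator
Token 5: 'z' -> identifier
Token 6: '*' -> operator
Token 7: '611' -> integer_literal
Token 8: '+' -> operator
Token 9: '668' -> integer_literal
Total tokens: 9

9


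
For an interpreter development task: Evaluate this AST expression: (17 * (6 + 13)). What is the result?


Expression: (17 * (6 + 13))
Evaluating step by step:
  6 + 13 = 19
  17 * 19 = 323
Result: 323

323


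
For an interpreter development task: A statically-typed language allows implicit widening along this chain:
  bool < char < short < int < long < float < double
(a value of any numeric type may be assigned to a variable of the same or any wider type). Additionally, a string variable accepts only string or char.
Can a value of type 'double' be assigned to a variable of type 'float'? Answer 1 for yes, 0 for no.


Target variable type: float
Source value type: double
Numeric ranks: double=6, float=5
Widening allowed iff rank(source) <= rank(target): 6 <= 5? No
Result: 0

0


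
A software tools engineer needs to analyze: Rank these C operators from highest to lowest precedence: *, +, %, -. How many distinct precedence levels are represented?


Looking up precedence for each operator:
  * -> precedence 6
  + -> precedence 5
  % -> precedence 6
  - -> precedence 5
Sorted highest to lowest: *, %, +, -
Distinct precedence values: [6, 5]
Number of distinct levels: 2

2


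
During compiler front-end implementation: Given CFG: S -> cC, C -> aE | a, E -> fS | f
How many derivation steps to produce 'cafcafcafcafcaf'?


Grammar: S -> cC, C -> aE | a, E -> fS | f
Deriving 'cafcafcafcafcaf':
Step 1: S -> cC => cC
Step 2: C -> aE => caE
Step 3: E -> fS => cafS
Step 4: S -> cC => cafcC
Step 5: C -> aE => cafcaE
Step 6: E -> fS => cafcafS
Step 7: S -> cC => cafcafcC
Step 8: C -> aE => cafcafcaE
Step 9: E -> fS => cafcafcafS
Step 10: S -> cC => cafcafcafcC
Step 11: C -> aE => cafcafcafcaE
Step 12: E -> fS => cafcafcafcafS
Step 13: S -> cC => cafcafcafcafcC
Step 14: C -> aE => cafcafcafcafcaE
Step 15: E -> f => cafcafcafcafcaf
Total derivation steps: 15

15


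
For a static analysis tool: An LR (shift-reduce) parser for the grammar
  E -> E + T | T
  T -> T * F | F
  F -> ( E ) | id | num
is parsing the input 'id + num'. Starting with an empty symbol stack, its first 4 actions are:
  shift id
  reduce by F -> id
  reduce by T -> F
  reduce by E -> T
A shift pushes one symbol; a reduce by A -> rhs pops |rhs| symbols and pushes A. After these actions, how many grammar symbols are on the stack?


Tracking the symbol stack through each action:
  Action 1: shift 'id' : push -> stack = [id] (size 1)
  Action 2: reduce by F -> id : pop 1, push F -> stack = [F] (size 1)
  Action 3: reduce by T -> F : pop 1, push T -> stack = [T] (size 1)
  Action 4: reduce by E -> T : pop 1, push E -> stack = [E] (size 1)
Final stack size: 1

1


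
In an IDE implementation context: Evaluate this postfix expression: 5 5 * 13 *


Processing tokens left to right:
Push 5, Push 5
Pop 5 and 5, compute 5 * 5 = 25, push 25
Push 13
Pop 25 and 13, compute 25 * 13 = 325, push 325
Stack result: 325

325


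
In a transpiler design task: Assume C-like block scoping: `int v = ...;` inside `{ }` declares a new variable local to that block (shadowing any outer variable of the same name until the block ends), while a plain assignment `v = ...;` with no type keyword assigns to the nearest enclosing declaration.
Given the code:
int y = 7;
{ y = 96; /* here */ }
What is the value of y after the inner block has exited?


Analyzing scoping rules:
Outer scope: declares y = 7
Inner block: 'y = 96;' has no type keyword, so it is an assignment to the outer y (no shadowing)
The assignment changed the outer variable itself, so the new value persists after the block -> 96
Result: 96

96


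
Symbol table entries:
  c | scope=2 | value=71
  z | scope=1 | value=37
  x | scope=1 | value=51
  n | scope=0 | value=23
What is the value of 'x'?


Searching symbol table for 'x':
  c | scope=2 | value=71
  z | scope=1 | value=37
  x | scope=1 | value=51 <- MATCH
  n | scope=0 | value=23
Found 'x' at scope 1 with value 51

51


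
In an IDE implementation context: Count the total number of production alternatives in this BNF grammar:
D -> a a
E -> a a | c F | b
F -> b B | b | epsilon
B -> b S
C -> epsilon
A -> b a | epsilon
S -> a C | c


Counting alternatives per rule:
  D: 1 alternative(s)
  E: 3 alternative(s)
  F: 3 alternative(s)
  B: 1 alternative(s)
  C: 1 alternative(s)
  A: 2 alternative(s)
  S: 2 alternative(s)
Sum: 1 + 3 + 3 + 1 + 1 + 2 + 2 = 13

13


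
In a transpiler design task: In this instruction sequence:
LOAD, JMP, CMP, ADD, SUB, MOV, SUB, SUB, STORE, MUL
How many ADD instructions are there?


Scanning instruction sequence for ADD:
  Position 1: LOAD
  Position 2: JMP
  Position 3: CMP
  Position 4: ADD <- MATCH
  Position 5: SUB
  Position 6: MOV
  Position 7: SUB
  Position 8: SUB
  Position 9: STORE
  Position 10: MUL
Matches at positions: [4]
Total ADD count: 1

1


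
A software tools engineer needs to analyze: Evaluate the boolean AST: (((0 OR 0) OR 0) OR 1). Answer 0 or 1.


Step 1: Evaluate inner node
  0 OR 0 = 0
Step 2: Evaluate next node
  0 OR 0 = 0
Step 3: Evaluate root node
  0 OR 1 = 1

1


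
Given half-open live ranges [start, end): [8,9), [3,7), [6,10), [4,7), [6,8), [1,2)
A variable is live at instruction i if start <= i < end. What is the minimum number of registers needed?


Live ranges:
  Var0: [8, 9)
  Var1: [3, 7)
  Var2: [6, 10)
  Var3: [4, 7)
  Var4: [6, 8)
  Var5: [1, 2)
Sweep-line events (position, delta, active):
  pos=1 start -> active=1
  pos=2 end -> active=0
  pos=3 start -> active=1
  pos=4 start -> active=2
  pos=6 start -> active=3
  pos=6 start -> active=4
  pos=7 end -> active=3
  pos=7 end -> active=2
  pos=8 end -> active=1
  pos=8 start -> active=2
  pos=9 end -> active=1
  pos=10 end -> active=0
Maximum simultaneous active: 4
Minimum registers needed: 4

4


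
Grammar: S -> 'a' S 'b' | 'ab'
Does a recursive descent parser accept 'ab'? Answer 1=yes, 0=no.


Grammar accepts strings of the form a^n b^n (n >= 1)
Word: 'ab'
Counting: 1 a's and 1 b's
Check: 1 == 1? Yes
Derivation (S -> aSb applied 0 time(s), then S -> ab): S => ab
Accepted

1


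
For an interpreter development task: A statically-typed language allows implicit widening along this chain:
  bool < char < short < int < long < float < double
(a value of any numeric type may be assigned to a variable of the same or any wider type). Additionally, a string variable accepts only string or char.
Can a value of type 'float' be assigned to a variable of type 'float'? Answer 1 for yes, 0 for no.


Target variable type: float
Source value type: float
Numeric ranks: float=5, float=5
Widening allowed iff rank(source) <= rank(target): 5 <= 5? Yes
Result: 1

1


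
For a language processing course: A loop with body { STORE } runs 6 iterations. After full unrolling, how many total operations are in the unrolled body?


Loop body operations: STORE (1 op per iteration)
Unrolling 6 iterations:
  Iteration 1: STORE (1 ops)
  Iteration 2: STORE (1 ops)
  Iteration 3: STORE (1 ops)
  Iteration 4: STORE (1 ops)
  Iteration 5: STORE (1 ops)
  Iteration 6: STORE (1 ops)
Total: 6 iterations * 1 ops/iter = 6 operations

6


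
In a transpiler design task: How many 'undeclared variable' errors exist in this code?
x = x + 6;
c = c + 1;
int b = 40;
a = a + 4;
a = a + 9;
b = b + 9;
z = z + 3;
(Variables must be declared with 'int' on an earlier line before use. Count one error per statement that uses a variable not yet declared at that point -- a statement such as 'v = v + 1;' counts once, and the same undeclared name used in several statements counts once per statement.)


Scanning code line by line:
  Line 1: use 'x' -> ERROR (undeclared)
  Line 2: use 'c' -> ERROR (undeclared)
  Line 3: declare 'b' -> declared = ['b']
  Line 4: use 'a' -> ERROR (undeclared)
  Line 5: use 'a' -> ERROR (undeclared)
  Line 6: use 'b' -> OK (declared)
  Line 7: use 'z' -> ERROR (undeclared)
Total undeclared variable errors: 5

5


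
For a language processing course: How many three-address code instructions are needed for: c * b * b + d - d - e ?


Expression: c * b * b + d - d - e
Generating three-address code (respecting * over +/- precedence):
  Instruction 1: t1 = c * b
  Instruction 2: t2 = t1 * b
  Instruction 3: t3 = t2 + d
  Instruction 4: t4 = t3 - d
  Instruction 5: t5 = t4 - e
Total instructions: 5

5


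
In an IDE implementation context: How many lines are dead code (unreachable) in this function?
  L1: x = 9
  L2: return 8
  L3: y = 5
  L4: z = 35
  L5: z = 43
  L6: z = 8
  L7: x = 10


Analyzing control flow:
  L1: reachable (before return)
  L2: reachable (return statement)
  L3: DEAD (after return at L2)
  L4: DEAD (after return at L2)
  L5: DEAD (after return at L2)
  L6: DEAD (after return at L2)
  L7: DEAD (after return at L2)
Return at L2, total lines = 7
Dead lines: L3 through L7
Count: 5

5


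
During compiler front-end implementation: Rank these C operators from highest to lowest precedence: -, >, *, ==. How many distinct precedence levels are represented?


Looking up precedence for each operator:
  - -> precedence 5
  > -> precedence 4
  * -> precedence 6
  == -> precedence 3
Sorted highest to lowest: *, -, >, ==
Distinct precedence values: [6, 5, 4, 3]
Number of distinct levels: 4

4


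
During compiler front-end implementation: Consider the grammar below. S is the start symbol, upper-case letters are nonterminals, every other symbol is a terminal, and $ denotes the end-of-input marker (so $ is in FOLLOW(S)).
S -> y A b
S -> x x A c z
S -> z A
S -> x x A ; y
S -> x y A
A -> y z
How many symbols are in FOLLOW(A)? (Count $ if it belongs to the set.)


S is the start symbol and does not occur in any rule body, so FOLLOW(S) = {$}.
Examining every occurrence of A in a rule body:
  S -> y A b : A is followed by terminal 'b' -> add 'b'
  S -> x x A c z : A is followed by terminal 'c' -> add 'c'
  S -> z A : A is at the right end -> add FOLLOW(S) = {$}
  S -> x x A ; y : A is followed by terminal ';' -> add ';'
  S -> x y A : A is at the right end -> add FOLLOW(S) = {$} (already in the set)
  A -> y z : A does not occur in the body -> contributes nothing
FOLLOW(A) = {;, b, c, $}
Count: 4

4


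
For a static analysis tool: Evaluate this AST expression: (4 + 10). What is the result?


Expression: (4 + 10)
Evaluating step by step:
  4 + 10 = 14
Result: 14

14


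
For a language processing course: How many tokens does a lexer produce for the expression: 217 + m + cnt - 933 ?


Scanning '217 + m + cnt - 933'
Token 1: '217' -> integer_literal
Token 2: '+' -> operator
Token 3: 'm' -> identifier
Token 4: '+' -> operator
Token 5: 'cnt' -> identifier
Token 6: '-' -> operator
Token 7: '933' -> integer_literal
Total tokens: 7

7


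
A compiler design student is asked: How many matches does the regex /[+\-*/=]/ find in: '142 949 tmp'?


Pattern: /[+\-*/=]/ (operators)
Input: '142 949 tmp'
Scanning for matches:
Total matches: 0

0


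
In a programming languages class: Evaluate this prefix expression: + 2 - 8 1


Parsing prefix expression: + 2 - 8 1
Step 1: Innermost operation '- 8 1'
  8 - 1 = 7
Step 2: Outer operation '+ 2 [7]'
  2 + 7 = 9

9


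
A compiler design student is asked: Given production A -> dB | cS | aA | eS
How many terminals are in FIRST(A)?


Production: A -> dB | cS | aA | eS
Examining each alternative for leading terminals:
  A -> dB : first terminal = 'd'
  A -> cS : first terminal = 'c'
  A -> aA : first terminal = 'a'
  A -> eS : first terminal = 'e'
FIRST(A) = {a, c, d, e}
Count: 4

4


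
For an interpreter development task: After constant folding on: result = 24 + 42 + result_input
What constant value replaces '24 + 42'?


Identifying constant sub-expression:
  Original: result = 24 + 42 + result_input
  24 and 42 are both compile-time constants
  Evaluating: 24 + 42 = 66
  After folding: result = 66 + result_input

66


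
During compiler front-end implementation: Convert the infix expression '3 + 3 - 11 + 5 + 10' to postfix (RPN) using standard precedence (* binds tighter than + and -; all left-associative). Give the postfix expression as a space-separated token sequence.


Applying the shunting-yard algorithm:
  Operand 3 -> output
  Push '+' onto operator stack -> op-stack: [+]
  Operand 3 -> output
  See '-' (prec 1); top '+' (prec 1) >= it -> pop '+' to output
  Push '-' onto operator stack -> op-stack: [-]
  Operand 11 -> output
  See '+' (prec 1); top '-' (prec 1) >= it -> pop '-' to output
  Push '+' onto operator stack -> op-stack: [+]
  Operand 5 -> output
  See '+' (prec 1); top '+' (prec 1) >= it -> pop '+' to output
  Push '+' onto operator stack -> op-stack: [+]
  Operand 10 -> output
  End of input: pop '+' to output
Postfix result: 3 3 + 11 - 5 + 10 +

3 3 + 11 - 5 + 10 +


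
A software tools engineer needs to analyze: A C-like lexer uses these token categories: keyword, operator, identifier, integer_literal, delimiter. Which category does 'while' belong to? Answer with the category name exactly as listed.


Token: 'while'
Checking categories:
  identifier: no
  integer_literal: no
  operator: no
  keyword: YES
  delimiter: no
Category: keyword

keyword


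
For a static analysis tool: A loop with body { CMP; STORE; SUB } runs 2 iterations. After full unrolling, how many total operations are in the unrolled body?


Loop body operations: CMP, STORE, SUB (3 ops per iteration)
Unrolling 2 iterations:
  Iteration 1: CMP, STORE, SUB (3 ops)
  Iteration 2: CMP, STORE, SUB (3 ops)
Total: 2 iterations * 3 ops/iter = 6 operations

6


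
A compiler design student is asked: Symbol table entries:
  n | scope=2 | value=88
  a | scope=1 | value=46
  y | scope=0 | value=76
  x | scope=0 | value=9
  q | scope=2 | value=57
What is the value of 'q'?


Searching symbol table for 'q':
  n | scope=2 | value=88
  a | scope=1 | value=46
  y | scope=0 | value=76
  x | scope=0 | value=9
  q | scope=2 | value=57 <- MATCH
Found 'q' at scope 2 with value 57

57


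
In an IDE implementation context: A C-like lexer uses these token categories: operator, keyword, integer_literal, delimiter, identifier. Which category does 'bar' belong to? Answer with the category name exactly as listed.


Token: 'bar'
Checking categories:
  identifier: YES
  integer_literal: no
  operator: no
  keyword: no
  delimiter: no
Category: identifier

identifier


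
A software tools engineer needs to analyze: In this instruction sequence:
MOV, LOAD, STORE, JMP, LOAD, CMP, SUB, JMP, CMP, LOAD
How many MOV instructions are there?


Scanning instruction sequence for MOV:
  Position 1: MOV <- MATCH
  Position 2: LOAD
  Position 3: STORE
  Position 4: JMP
  Position 5: LOAD
  Position 6: CMP
  Position 7: SUB
  Position 8: JMP
  Position 9: CMP
  Position 10: LOAD
Matches at positions: [1]
Total MOV count: 1

1


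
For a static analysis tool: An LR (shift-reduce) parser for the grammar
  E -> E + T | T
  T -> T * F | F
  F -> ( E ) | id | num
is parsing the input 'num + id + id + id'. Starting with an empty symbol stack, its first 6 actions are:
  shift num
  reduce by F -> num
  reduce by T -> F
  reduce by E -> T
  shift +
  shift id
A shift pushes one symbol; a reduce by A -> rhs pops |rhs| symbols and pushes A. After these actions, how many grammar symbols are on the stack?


Tracking the symbol stack through each action:
  Action 1: shift 'num' : push -> stack = [num] (size 1)
  Action 2: reduce by F -> num : pop 1, push F -> stack = [F] (size 1)
  Action 3: reduce by T -> F : pop 1, push T -> stack = [T] (size 1)
  Action 4: reduce by E -> T : pop 1, push E -> stack = [E] (size 1)
  Action 5: shift '+' : push -> stack = [E, +] (size 2)
  Action 6: shift 'id' : push -> stack = [E, +, id] (size 3)
Final stack size: 3

3


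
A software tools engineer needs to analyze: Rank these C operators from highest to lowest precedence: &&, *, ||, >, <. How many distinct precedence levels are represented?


Looking up precedence for each operator:
  && -> precedence 2
  * -> precedence 6
  || -> precedence 1
  > -> precedence 4
  < -> precedence 4
Sorted highest to lowest: *, >, <, &&, ||
Distinct precedence values: [6, 4, 2, 1]
Number of distinct levels: 4

4


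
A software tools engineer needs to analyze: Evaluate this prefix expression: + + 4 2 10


Parsing prefix expression: + + 4 2 10
Step 1: Innermost operation '+ 4 2'
  4 + 2 = 6
Step 2: Outer operation '+ [6] 10'
  6 + 10 = 16

16


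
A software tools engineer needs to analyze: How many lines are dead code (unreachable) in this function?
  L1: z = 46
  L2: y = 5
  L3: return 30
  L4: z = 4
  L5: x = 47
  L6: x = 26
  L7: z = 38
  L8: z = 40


Analyzing control flow:
  L1: reachable (before return)
  L2: reachable (before return)
  L3: reachable (return statement)
  L4: DEAD (after return at L3)
  L5: DEAD (after return at L3)
  L6: DEAD (after return at L3)
  L7: DEAD (after return at L3)
  L8: DEAD (after return at L3)
Return at L3, total lines = 8
Dead lines: L4 through L8
Count: 5

5


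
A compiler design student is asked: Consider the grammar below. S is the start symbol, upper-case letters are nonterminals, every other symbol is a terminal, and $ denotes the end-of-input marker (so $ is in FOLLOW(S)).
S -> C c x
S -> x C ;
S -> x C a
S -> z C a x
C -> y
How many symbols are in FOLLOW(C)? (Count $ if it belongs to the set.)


S is the start symbol and does not occur in any rule body, so FOLLOW(S) = {$}.
Examining every occurrence of C in a rule body:
  S -> C c x : C is followed by terminal 'c' -> add 'c'
  S -> x C ; : C is followed by terminal ';' -> add ';'
  S -> x C a : C is followed by terminal 'a' -> add 'a'
  S -> z C a x : C is followed by terminal 'a' -> add 'a' (already in the set)
  C -> y : C does not occur in the body -> contributes nothing
FOLLOW(C) = {;, a, c}
Count: 3

3


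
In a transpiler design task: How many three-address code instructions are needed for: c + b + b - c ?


Expression: c + b + b - c
Generating three-address code (respecting * over +/- precedence):
  Instruction 1: t1 = c + b
  Instruction 2: t2 = t1 + b
  Instruction 3: t3 = t2 - c
Total instructions: 3

3


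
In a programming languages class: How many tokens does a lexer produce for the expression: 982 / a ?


Scanning '982 / a'
Token 1: '982' -> integer_literal
Token 2: '/' -> operator
Token 3: 'a' -> identifier
Total tokens: 3

3


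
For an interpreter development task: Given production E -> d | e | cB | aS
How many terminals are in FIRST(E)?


Production: E -> d | e | cB | aS
Examining each alternative for leading terminals:
  E -> d : first terminal = 'd'
  E -> e : first terminal = 'e'
  E -> cB : first terminal = 'c'
  E -> aS : first terminal = 'a'
FIRST(E) = {a, c, d, e}
Count: 4

4


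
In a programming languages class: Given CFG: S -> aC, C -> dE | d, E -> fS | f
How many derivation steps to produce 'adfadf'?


Grammar: S -> aC, C -> dE | d, E -> fS | f
Deriving 'adfadf':
Step 1: S -> aC => aC
Step 2: C -> dE => adE
Step 3: E -> fS => adfS
Step 4: S -> aC => adfaC
Step 5: C -> dE => adfadE
Step 6: E -> f => adfadf
Total derivation steps: 6

6


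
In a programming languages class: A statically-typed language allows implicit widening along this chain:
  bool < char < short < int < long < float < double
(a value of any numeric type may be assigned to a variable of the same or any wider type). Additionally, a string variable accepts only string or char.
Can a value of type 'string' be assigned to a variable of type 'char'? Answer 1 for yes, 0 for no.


Target variable type: char
Source value type: string
Rule: string cannot widen to any numeric type
Result: 0

0


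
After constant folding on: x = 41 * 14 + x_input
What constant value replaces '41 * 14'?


Identifying constant sub-expression:
  Original: x = 41 * 14 + x_input
  41 and 14 are both compile-time constants
  Evaluating: 41 * 14 = 574
  After folding: x = 574 + x_input

574


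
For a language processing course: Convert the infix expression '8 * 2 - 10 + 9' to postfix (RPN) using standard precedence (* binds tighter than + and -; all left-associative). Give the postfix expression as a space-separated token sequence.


Applying the shunting-yard algorithm:
  Operand 8 -> output
  Push '*' onto operator stack -> op-stack: [*]
  Operand 2 -> output
  See '-' (prec 1); top '*' (prec 2) >= it -> pop '*' to output
  Push '-' onto operator stack -> op-stack: [-]
  Operand 10 -> output
  See '+' (prec 1); top '-' (prec 1) >= it -> pop '-' to output
  Push '+' onto operator stack -> op-stack: [+]
  Operand 9 -> output
  End of input: pop '+' to output
Postfix result: 8 2 * 10 - 9 +

8 2 * 10 - 9 +


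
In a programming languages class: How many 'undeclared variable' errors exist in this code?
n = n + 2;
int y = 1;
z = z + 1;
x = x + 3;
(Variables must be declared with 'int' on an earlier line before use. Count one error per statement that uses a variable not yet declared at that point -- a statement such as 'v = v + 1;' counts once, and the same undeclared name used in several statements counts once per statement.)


Scanning code line by line:
  Line 1: use 'n' -> ERROR (undeclared)
  Line 2: declare 'y' -> declared = ['y']
  Line 3: use 'z' -> ERROR (undeclared)
  Line 4: use 'x' -> ERROR (undeclared)
Total undeclared variable errors: 3

3


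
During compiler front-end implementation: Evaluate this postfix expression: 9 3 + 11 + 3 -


Processing tokens left to right:
Push 9, Push 3
Pop 9 and 3, compute 9 + 3 = 12, push 12
Push 11
Pop 12 and 11, compute 12 + 11 = 23, push 23
Push 3
Pop 23 and 3, compute 23 - 3 = 20, push 20
Stack result: 20

20


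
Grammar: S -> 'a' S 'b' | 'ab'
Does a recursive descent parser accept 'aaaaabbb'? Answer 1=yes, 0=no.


Grammar accepts strings of the form a^n b^n (n >= 1)
Word: 'aaaaabbb'
Counting: 5 a's and 3 b's
Check: 5 == 3? No
Mismatch: a-count != b-count
Rejected

0


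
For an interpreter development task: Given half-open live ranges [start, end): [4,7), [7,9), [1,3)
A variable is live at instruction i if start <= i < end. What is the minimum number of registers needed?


Live ranges:
  Var0: [4, 7)
  Var1: [7, 9)
  Var2: [1, 3)
Sweep-line events (position, delta, active):
  pos=1 start -> active=1
  pos=3 end -> active=0
  pos=4 start -> active=1
  pos=7 end -> active=0
  pos=7 start -> active=1
  pos=9 end -> active=0
Maximum simultaneous active: 1
Minimum registers needed: 1

1


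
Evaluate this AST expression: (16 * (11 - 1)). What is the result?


Expression: (16 * (11 - 1))
Evaluating step by step:
  11 - 1 = 10
  16 * 10 = 160
Result: 160

160


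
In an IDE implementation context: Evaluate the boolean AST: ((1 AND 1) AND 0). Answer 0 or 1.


Step 1: Evaluate inner node
  1 AND 1 = 1
Step 2: Evaluate root node
  1 AND 0 = 0

0


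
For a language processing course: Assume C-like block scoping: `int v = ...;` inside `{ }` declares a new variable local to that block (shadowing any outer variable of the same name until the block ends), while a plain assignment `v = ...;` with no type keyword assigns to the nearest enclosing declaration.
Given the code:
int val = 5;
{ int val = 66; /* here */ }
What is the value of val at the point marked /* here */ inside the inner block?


Analyzing scoping rules:
Outer scope: declares val = 5
Inner block: 'int val = 66;' declares a NEW val that shadows the outer one
Inside the block the inner declaration is in scope -> 66
Result: 66

66


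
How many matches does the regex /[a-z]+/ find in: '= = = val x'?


Pattern: /[a-z]+/ (identifiers)
Input: '= = = val x'
Scanning for matches:
  Match 1: 'val'
  Match 2: 'x'
Total matches: 2

2


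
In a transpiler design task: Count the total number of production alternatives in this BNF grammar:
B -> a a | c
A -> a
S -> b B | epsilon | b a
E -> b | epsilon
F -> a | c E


Counting alternatives per rule:
  B: 2 alternative(s)
  A: 1 alternative(s)
  S: 3 alternative(s)
  E: 2 alternative(s)
  F: 2 alternative(s)
Sum: 2 + 1 + 3 + 2 + 2 = 10

10


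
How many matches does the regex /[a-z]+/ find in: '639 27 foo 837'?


Pattern: /[a-z]+/ (identifiers)
Input: '639 27 foo 837'
Scanning for matches:
  Match 1: 'foo'
Total matches: 1

1


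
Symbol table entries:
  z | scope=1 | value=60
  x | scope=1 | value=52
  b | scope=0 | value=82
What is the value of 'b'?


Searching symbol table for 'b':
  z | scope=1 | value=60
  x | scope=1 | value=52
  b | scope=0 | value=82 <- MATCH
Found 'b' at scope 0 with value 82

82


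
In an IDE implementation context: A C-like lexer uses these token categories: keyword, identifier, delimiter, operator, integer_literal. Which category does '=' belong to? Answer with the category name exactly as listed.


Token: '='
Checking categories:
  identifier: no
  integer_literal: no
  operator: YES
  keyword: no
  delimiter: no
Category: operator

operator


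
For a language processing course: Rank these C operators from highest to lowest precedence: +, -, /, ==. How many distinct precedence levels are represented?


Looking up precedence for each operator:
  + -> precedence 5
  - -> precedence 5
  / -> precedence 6
  == -> precedence 3
Sorted highest to lowest: /, +, -, ==
Distinct precedence values: [6, 5, 3]
Number of distinct levels: 3

3


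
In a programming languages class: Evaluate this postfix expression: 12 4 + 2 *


Processing tokens left to right:
Push 12, Push 4
Pop 12 and 4, compute 12 + 4 = 16, push 16
Push 2
Pop 16 and 2, compute 16 * 2 = 32, push 32
Stack result: 32

32


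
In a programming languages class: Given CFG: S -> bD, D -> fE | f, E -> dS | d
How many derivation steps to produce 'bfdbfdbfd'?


Grammar: S -> bD, D -> fE | f, E -> dS | d
Deriving 'bfdbfdbfd':
Step 1: S -> bD => bD
Step 2: D -> fE => bfE
Step 3: E -> dS => bfdS
Step 4: S -> bD => bfdbD
Step 5: D -> fE => bfdbfE
Step 6: E -> dS => bfdbfdS
Step 7: S -> bD => bfdbfdbD
Step 8: D -> fE => bfdbfdbfE
Step 9: E -> d => bfdbfdbfd
Total derivation steps: 9

9


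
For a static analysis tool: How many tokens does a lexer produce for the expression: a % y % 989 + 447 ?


Scanning 'a % y % 989 + 447'
Token 1: 'a' -> identifier
Token 2: '%' -> operator
Token 3: 'y' -> identifier
Token 4: '%' -> operator
Token 5: '989' -> integer_literal
Token 6: '+' -> operator
Token 7: '447' -> integer_literal
Total tokens: 7

7


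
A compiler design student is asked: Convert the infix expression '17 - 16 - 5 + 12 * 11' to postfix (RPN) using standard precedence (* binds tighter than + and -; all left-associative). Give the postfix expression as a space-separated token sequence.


Applying the shunting-yard algorithm:
  Operand 17 -> output
  Push '-' onto operator stack -> op-stack: [-]
  Operand 16 -> output
  See '-' (prec 1); top '-' (prec 1) >= it -> pop '-' to output
  Push '-' onto operator stack -> op-stack: [-]
  Operand 5 -> output
  See '+' (prec 1); top '-' (prec 1) >= it -> pop '-' to output
  Push '+' onto operator stack -> op-stack: [+]
  Operand 12 -> output
  Push '*' onto operator stack -> op-stack: [+, *]
  Operand 11 -> output
  End of input: pop '*' to output
  End of input: pop '+' to output
Postfix result: 17 16 - 5 - 12 11 * +

17 16 - 5 - 12 11 * +


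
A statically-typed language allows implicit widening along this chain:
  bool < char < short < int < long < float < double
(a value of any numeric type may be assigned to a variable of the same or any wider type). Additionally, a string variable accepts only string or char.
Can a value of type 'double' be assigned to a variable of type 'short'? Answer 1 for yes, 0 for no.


Target variable type: short
Source value type: double
Numeric ranks: double=6, short=2
Widening allowed iff rank(source) <= rank(target): 6 <= 2? No
Result: 0

0


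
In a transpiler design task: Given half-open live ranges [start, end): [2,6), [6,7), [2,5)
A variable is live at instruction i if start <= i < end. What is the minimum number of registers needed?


Live ranges:
  Var0: [2, 6)
  Var1: [6, 7)
  Var2: [2, 5)
Sweep-line events (position, delta, active):
  pos=2 start -> active=1
  pos=2 start -> active=2
  pos=5 end -> active=1
  pos=6 end -> active=0
  pos=6 start -> active=1
  pos=7 end -> active=0
Maximum simultaneous active: 2
Minimum registers needed: 2

2


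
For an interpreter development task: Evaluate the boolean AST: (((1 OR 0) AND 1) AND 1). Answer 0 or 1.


Step 1: Evaluate inner node
  1 OR 0 = 1
Step 2: Evaluate next node
  1 AND 1 = 1
Step 3: Evaluate root node
  1 AND 1 = 1

1


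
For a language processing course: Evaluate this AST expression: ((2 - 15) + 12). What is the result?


Expression: ((2 - 15) + 12)
Evaluating step by step:
  2 - 15 = -13
  -13 + 12 = -1
Result: -1

-1


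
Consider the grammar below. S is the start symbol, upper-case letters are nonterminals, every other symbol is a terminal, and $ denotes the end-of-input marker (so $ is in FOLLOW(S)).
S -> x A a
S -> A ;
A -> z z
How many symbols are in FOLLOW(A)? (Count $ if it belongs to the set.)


S is the start symbol and does not occur in any rule body, so FOLLOW(S) = {$}.
Examining every occurrence of A in a rule body:
  S -> x A a : A is followed by terminal 'a' -> add 'a'
  S -> A ; : A is followed by terminal ';' -> add ';'
  A -> z z : A does not occur in the body -> contributes nothing
FOLLOW(A) = {;, a}
Count: 2

2


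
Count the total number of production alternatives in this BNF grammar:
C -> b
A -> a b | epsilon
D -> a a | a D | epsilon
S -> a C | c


Counting alternatives per rule:
  C: 1 alternative(s)
  A: 2 alternative(s)
  D: 3 alternative(s)
  S: 2 alternative(s)
Sum: 1 + 2 + 3 + 2 = 8

8


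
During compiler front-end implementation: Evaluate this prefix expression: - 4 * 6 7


Parsing prefix expression: - 4 * 6 7
Step 1: Innermost operation '* 6 7'
  6 * 7 = 42
Step 2: Outer operation '- 4 [42]'
  4 - 42 = -38

-38


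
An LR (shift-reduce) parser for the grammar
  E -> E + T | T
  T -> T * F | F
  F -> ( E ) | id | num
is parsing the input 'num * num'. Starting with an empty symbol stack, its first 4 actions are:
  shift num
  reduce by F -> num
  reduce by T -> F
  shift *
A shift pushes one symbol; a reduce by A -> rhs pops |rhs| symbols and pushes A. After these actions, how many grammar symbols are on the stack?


Tracking the symbol stack through each action:
  Action 1: shift 'num' : push -> stack = [num] (size 1)
  Action 2: reduce by F -> num : pop 1, push F -> stack = [F] (size 1)
  Action 3: reduce by T -> F : pop 1, push T -> stack = [T] (size 1)
  Action 4: shift '*' : push -> stack = [T, *] (size 2)
Final stack size: 2

2


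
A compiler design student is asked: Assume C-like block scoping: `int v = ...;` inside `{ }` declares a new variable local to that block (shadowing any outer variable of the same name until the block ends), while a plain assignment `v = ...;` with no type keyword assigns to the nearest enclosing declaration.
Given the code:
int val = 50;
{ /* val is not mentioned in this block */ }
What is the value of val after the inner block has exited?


Analyzing scoping rules:
Outer scope: declares val = 50
Inner block: val is neither redeclared nor assigned -> unchanged
After the block -> 50
Result: 50

50


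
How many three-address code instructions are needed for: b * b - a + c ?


Expression: b * b - a + c
Generating three-address code (respecting * over +/- precedence):
  Instruction 1: t1 = b * b
  Instruction 2: t2 = t1 - a
  Instruction 3: t3 = t2 + c
Total instructions: 3

3


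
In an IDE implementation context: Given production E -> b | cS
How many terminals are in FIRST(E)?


Production: E -> b | cS
Examining each alternative for leading terminals:
  E -> b : first terminal = 'b'
  E -> cS : first terminal = 'c'
FIRST(E) = {b, c}
Count: 2

2


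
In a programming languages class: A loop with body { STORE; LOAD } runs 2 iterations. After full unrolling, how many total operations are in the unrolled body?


Loop body operations: STORE, LOAD (2 ops per iteration)
Unrolling 2 iterations:
  Iteration 1: STORE, LOAD (2 ops)
  Iteration 2: STORE, LOAD (2 ops)
Total: 2 iterations * 2 ops/iter = 4 operations

4


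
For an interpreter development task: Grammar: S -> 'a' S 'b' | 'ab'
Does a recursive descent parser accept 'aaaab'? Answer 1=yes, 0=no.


Grammar accepts strings of the form a^n b^n (n >= 1)
Word: 'aaaab'
Counting: 4 a's and 1 b's
Check: 4 == 1? No
Mismatch: a-count != b-count
Rejected

0


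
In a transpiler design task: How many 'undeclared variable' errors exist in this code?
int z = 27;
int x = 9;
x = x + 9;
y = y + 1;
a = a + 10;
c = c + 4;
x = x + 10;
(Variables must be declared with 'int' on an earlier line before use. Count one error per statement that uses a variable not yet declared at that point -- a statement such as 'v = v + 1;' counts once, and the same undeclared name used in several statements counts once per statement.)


Scanning code line by line:
  Line 1: declare 'z' -> declared = ['z']
  Line 2: declare 'x' -> declared = ['x', 'z']
  Line 3: use 'x' -> OK (declared)
  Line 4: use 'y' -> ERROR (undeclared)
  Line 5: use 'a' -> ERROR (undeclared)
  Line 6: use 'c' -> ERROR (undeclared)
  Line 7: use 'x' -> OK (declared)
Total undeclared variable errors: 3

3


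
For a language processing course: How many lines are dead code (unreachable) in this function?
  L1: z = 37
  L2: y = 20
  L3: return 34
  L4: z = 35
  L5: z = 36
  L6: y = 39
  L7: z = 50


Analyzing control flow:
  L1: reachable (before return)
  L2: reachable (before return)
  L3: reachable (return statement)
  L4: DEAD (after return at L3)
  L5: DEAD (after return at L3)
  L6: DEAD (after return at L3)
  L7: DEAD (after return at L3)
Return at L3, total lines = 7
Dead lines: L4 through L7
Count: 4

4


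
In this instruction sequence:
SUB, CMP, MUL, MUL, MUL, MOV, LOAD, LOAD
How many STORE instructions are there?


Scanning instruction sequence for STORE:
  Position 1: SUB
  Position 2: CMP
  Position 3: MUL
  Position 4: MUL
  Position 5: MUL
  Position 6: MOV
  Position 7: LOAD
  Position 8: LOAD
Matches at positions: []
Total STORE count: 0

0


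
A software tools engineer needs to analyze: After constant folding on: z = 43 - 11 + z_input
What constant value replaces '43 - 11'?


Identifying constant sub-expression:
  Original: z = 43 - 11 + z_input
  43 and 11 are both compile-time constants
  Evaluating: 43 - 11 = 32
  After folding: z = 32 + z_input

32


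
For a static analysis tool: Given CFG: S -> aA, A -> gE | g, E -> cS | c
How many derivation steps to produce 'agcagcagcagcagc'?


Grammar: S -> aA, A -> gE | g, E -> cS | c
Deriving 'agcagcagcagcagc':
Step 1: S -> aA => aA
Step 2: A -> gE => agE
Step 3: E -> cS => agcS
Step 4: S -> aA => agcaA
Step 5: A -> gE => agcagE
Step 6: E -> cS => agcagcS
Step 7: S -> aA => agcagcaA
Step 8: A -> gE => agcagcagE
Step 9: E -> cS => agcagcagcS
Step 10: S -> aA => agcagcagcaA
Step 11: A -> gE => agcagcagcagE
Step 12: E -> cS => agcagcagcagcS
Step 13: S -> aA => agcagcagcagcaA
Step 14: A -> gE => agcagcagcagcagE
Step 15: E -> c => agcagcagcagcagc
Total derivation steps: 15

15


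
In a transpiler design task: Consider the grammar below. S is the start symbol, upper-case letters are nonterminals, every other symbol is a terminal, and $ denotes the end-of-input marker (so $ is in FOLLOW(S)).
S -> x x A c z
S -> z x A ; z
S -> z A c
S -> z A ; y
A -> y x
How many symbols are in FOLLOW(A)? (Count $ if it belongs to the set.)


S is the start symbol and does not occur in any rule body, so FOLLOW(S) = {$}.
Examining every occurrence of A in a rule body:
  S -> x x A c z : A is followed by terminal 'c' -> add 'c'
  S -> z x A ; z : A is followed by terminal ';' -> add ';'
  S -> z A c : A is followed by terminal 'c' -> add 'c' (already in the set)
  S -> z A ; y : A is followed by terminal ';' -> add ';' (already in the set)
  A -> y x : A does not occur in the body -> contributes nothing
FOLLOW(A) = {;, c}
Count: 2

2


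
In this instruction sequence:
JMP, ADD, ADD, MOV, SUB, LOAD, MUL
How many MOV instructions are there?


Scanning instruction sequence for MOV:
  Position 1: JMP
  Position 2: ADD
  Position 3: ADD
  Position 4: MOV <- MATCH
  Position 5: SUB
  Position 6: LOAD
  Position 7: MUL
Matches at positions: [4]
Total MOV count: 1

1


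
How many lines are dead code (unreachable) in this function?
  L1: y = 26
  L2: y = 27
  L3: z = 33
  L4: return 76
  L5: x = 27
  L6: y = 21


Analyzing control flow:
  L1: reachable (before return)
  L2: reachable (before return)
  L3: reachable (before return)
  L4: reachable (return statement)
  L5: DEAD (after return at L4)
  L6: DEAD (after return at L4)
Return at L4, total lines = 6
Dead lines: L5 through L6
Count: 2

2


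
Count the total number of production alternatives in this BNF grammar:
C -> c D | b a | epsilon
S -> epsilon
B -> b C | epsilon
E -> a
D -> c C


Counting alternatives per rule:
  C: 3 alternative(s)
  S: 1 alternative(s)
  B: 2 alternative(s)
  E: 1 alternative(s)
  D: 1 alternative(s)
Sum: 3 + 1 + 2 + 1 + 1 = 8

8


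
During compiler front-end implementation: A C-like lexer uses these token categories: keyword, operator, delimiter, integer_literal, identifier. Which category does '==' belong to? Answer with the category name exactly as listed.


Token: '=='
Checking categories:
  identifier: no
  integer_literal: no
  operator: YES
  keyword: no
  delimiter: no
Category: operator

operator


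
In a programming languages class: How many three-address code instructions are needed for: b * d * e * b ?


Expression: b * d * e * b
Generating three-address code (respecting * over +/- precedence):
  Instruction 1: t1 = b * d
  Instruction 2: t2 = t1 * e
  Instruction 3: t3 = t2 * b
Total instructions: 3

3


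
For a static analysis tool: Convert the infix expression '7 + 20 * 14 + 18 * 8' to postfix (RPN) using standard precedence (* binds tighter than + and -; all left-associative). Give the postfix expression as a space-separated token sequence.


Applying the shunting-yard algorithm:
  Operand 7 -> output
  Push '+' onto operator stack -> op-stack: [+]
  Operand 20 -> output
  Push '*' onto operator stack -> op-stack: [+, *]
  Operand 14 -> output
  See '+' (prec 1); top '*' (prec 2) >= it -> pop '*' to output
  See '+' (prec 1); top '+' (prec 1) >= it -> pop '+' to output
  Push '+' onto operator stack -> op-stack: [+]
  Operand 18 -> output
  Push '*' onto operator stack -> op-stack: [+, *]
  Operand 8 -> output
  End of input: pop '*' to output
  End of input: pop '+' to output
Postfix result: 7 20 14 * + 18 8 * +

7 20 14 * + 18 8 * +


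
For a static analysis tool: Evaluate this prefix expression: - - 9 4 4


Parsing prefix expression: - - 9 4 4
Step 1: Innermost operation '- 9 4'
  9 - 4 = 5
Step 2: Outer operation '- [5] 4'
  5 - 4 = 1

1


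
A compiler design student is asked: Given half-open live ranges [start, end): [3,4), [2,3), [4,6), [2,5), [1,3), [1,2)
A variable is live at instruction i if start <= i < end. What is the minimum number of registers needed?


Live ranges:
  Var0: [3, 4)
  Var1: [2, 3)
  Var2: [4, 6)
  Var3: [2, 5)
  Var4: [1, 3)
  Var5: [1, 2)
Sweep-line events (position, delta, active):
  pos=1 start -> active=1
  pos=1 start -> active=2
  pos=2 end -> active=1
  pos=2 start -> active=2
  pos=2 start -> active=3
  pos=3 end -> active=2
  pos=3 end -> active=1
  pos=3 start -> active=2
  pos=4 end -> active=1
  pos=4 start -> active=2
  pos=5 end -> active=1
  pos=6 end -> active=0
Maximum simultaneous active: 3
Minimum registers needed: 3

3


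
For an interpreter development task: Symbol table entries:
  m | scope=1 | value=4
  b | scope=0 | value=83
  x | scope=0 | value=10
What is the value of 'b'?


Searching symbol table for 'b':
  m | scope=1 | value=4
  b | scope=0 | value=83 <- MATCH
  x | scope=0 | value=10
Found 'b' at scope 0 with value 83

83
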